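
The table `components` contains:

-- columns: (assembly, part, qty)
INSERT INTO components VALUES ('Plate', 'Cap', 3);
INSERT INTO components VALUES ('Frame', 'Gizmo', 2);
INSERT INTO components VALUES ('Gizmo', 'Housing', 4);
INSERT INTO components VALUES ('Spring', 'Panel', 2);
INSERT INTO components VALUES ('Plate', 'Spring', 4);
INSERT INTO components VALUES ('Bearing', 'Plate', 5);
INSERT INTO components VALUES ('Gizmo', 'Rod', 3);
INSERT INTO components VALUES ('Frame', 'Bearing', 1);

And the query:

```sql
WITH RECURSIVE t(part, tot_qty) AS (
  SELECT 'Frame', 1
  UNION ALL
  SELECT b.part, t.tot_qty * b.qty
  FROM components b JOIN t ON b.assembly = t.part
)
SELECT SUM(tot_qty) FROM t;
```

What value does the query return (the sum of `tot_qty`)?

Base: (Frame, tot_qty=1).
Iteration 1: components of {Frame} -> Bearing = 1*1 = 1, Gizmo = 1*2 = 2.
Iteration 2: components of {Bearing,Gizmo} -> Housing = 2*4 = 8, Plate = 1*5 = 5, Rod = 2*3 = 6.
Iteration 3: components of {Housing,Plate,Rod} -> Cap = 5*3 = 15, Spring = 5*4 = 20.
Iteration 4: components of {Cap,Spring} -> Panel = 20*2 = 40.
Iteration 5: no further components; recursion stops.
SUM(tot_qty) = 1 + 1 + 2 + 5 + 8 + 6 + 15 + 20 + 40 = 98.

98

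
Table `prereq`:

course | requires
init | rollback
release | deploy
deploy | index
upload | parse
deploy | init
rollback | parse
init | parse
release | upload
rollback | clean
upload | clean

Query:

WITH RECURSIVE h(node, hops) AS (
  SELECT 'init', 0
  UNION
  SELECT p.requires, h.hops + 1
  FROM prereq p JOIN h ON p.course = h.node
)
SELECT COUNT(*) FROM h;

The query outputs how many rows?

Base: (init, hops=0).
Iteration 1: edges from {init} -> (parse, hops=1), (rollback, hops=1).
Iteration 2: edges from {parse,rollback} -> (clean, hops=2), (parse, hops=2).
Iteration 3: no outgoing edges from {clean,parse}; recursion stops.
Total rows emitted: 5.

5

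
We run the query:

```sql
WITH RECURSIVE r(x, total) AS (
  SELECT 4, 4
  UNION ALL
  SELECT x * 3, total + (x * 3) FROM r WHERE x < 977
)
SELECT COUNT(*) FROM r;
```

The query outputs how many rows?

Base: x=4, total=4.
Iteration 1: 4 < 977 holds -> x = 4 * 3 = 12, total = 4 + 12 = 16.
Iteration 2: 12 < 977 holds -> x = 12 * 3 = 36, total = 16 + 36 = 52.
Iteration 3: 36 < 977 holds -> x = 36 * 3 = 108, total = 52 + 108 = 160.
Iteration 4: 108 < 977 holds -> x = 108 * 3 = 324, total = 160 + 324 = 484.
Iteration 5: 324 < 977 holds -> x = 324 * 3 = 972, total = 484 + 972 = 1456.
Iteration 6: 972 < 977 holds -> x = 972 * 3 = 2916, total = 1456 + 2916 = 4372.
Iteration 7: 2916 < 977 fails; recursion stops.
Total rows emitted: 7.

7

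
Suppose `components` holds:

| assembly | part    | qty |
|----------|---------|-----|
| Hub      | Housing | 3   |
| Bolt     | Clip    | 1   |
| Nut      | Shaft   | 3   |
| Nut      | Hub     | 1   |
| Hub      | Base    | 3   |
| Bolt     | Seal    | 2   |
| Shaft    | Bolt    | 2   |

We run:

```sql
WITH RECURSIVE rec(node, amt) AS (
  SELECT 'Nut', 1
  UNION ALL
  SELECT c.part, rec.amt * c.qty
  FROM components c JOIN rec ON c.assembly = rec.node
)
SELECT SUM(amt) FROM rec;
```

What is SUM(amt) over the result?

35

Base: (Nut, amt=1).
Iteration 1: components of {Nut} -> Hub = 1*1 = 1, Shaft = 1*3 = 3.
Iteration 2: components of {Hub,Shaft} -> Base = 1*3 = 3, Bolt = 3*2 = 6, Housing = 1*3 = 3.
Iteration 3: components of {Base,Bolt,Housing} -> Clip = 6*1 = 6, Seal = 6*2 = 12.
Iteration 4: no further components; recursion stops.
SUM(amt) = 1 + 1 + 3 + 3 + 3 + 6 + 6 + 12 = 35.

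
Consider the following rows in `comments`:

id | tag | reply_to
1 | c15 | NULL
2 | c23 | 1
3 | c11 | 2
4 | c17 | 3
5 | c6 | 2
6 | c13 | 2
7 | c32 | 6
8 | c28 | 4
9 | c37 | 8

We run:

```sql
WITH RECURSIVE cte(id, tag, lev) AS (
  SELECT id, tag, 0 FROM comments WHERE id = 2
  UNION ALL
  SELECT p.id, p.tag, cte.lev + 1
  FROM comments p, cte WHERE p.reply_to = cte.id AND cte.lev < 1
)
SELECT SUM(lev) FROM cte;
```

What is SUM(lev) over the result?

3

Base: id=2 (c23) at lev 0.
Iteration 1: rows with reply_to in {2} -> c11 (id 3, lev 1), c6 (id 5, lev 1), c13 (id 6, lev 1).
Iteration 2: lev < 1 fails for all current rows; recursion stops.
SUM(lev) = 0 + 1 + 1 + 1 = 3.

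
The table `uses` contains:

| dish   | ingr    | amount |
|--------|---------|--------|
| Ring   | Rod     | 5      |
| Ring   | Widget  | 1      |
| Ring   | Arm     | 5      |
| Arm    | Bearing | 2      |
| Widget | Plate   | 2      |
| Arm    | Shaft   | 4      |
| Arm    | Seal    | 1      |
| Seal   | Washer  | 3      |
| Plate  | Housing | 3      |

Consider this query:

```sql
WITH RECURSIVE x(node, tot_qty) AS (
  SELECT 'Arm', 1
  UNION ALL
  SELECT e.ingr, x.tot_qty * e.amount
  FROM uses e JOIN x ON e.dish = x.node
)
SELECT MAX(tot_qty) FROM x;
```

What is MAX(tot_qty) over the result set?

Base: (Arm, tot_qty=1).
Iteration 1: components of {Arm} -> Bearing = 1*2 = 2, Seal = 1*1 = 1, Shaft = 1*4 = 4.
Iteration 2: components of {Bearing,Seal,Shaft} -> Washer = 1*3 = 3.
Iteration 3: no further components; recursion stops.
tot_qty values: 1, 2, 4, 1, 3; the maximum is 4.

4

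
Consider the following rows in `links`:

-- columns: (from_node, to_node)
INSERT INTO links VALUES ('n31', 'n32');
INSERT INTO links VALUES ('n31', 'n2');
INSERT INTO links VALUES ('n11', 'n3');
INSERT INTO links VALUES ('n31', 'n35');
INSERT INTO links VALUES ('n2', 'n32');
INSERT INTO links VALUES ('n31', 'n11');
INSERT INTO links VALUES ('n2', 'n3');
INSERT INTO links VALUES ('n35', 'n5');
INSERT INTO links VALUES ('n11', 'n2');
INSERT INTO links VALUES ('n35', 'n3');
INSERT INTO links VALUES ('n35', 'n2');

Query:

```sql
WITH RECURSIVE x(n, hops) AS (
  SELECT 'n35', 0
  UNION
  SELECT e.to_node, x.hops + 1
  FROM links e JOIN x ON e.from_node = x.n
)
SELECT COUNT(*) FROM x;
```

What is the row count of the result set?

Base: (n35, hops=0).
Iteration 1: edges from {n35} -> (n2, hops=1), (n3, hops=1), (n5, hops=1).
Iteration 2: edges from {n2,n3,n5} -> (n3, hops=2), (n32, hops=2).
Iteration 3: no outgoing edges from {n3,n32}; recursion stops.
Total rows emitted: 6.

6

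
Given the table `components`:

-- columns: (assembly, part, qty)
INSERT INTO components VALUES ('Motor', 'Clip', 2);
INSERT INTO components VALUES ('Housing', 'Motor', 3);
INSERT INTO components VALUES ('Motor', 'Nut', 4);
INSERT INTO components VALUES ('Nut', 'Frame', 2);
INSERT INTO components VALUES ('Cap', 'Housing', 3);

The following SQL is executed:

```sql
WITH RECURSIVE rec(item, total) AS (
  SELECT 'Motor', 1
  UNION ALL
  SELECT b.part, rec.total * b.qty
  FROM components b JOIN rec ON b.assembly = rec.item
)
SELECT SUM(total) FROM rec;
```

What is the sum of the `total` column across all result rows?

Base: (Motor, total=1).
Iteration 1: components of {Motor} -> Clip = 1*2 = 2, Nut = 1*4 = 4.
Iteration 2: components of {Clip,Nut} -> Frame = 4*2 = 8.
Iteration 3: no further components; recursion stops.
SUM(total) = 1 + 2 + 4 + 8 = 15.

15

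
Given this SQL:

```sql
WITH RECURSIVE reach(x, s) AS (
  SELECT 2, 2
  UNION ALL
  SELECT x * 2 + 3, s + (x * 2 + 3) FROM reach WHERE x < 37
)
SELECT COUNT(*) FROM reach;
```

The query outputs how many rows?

4

Base: x=2, s=2.
Iteration 1: 2 < 37 holds -> x = 2 * 2 + 3 = 7, s = 2 + 7 = 9.
Iteration 2: 7 < 37 holds -> x = 7 * 2 + 3 = 17, s = 9 + 17 = 26.
Iteration 3: 17 < 37 holds -> x = 17 * 2 + 3 = 37, s = 26 + 37 = 63.
Iteration 4: 37 < 37 fails; recursion stops.
Total rows emitted: 4.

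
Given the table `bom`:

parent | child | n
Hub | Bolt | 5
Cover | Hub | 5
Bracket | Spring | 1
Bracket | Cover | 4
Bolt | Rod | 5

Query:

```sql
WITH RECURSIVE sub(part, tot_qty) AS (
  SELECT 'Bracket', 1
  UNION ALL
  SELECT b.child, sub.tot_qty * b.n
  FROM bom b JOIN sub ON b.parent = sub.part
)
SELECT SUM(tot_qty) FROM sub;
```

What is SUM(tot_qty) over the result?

Base: (Bracket, tot_qty=1).
Iteration 1: components of {Bracket} -> Cover = 1*4 = 4, Spring = 1*1 = 1.
Iteration 2: components of {Cover,Spring} -> Hub = 4*5 = 20.
Iteration 3: components of {Hub} -> Bolt = 20*5 = 100.
Iteration 4: components of {Bolt} -> Rod = 100*5 = 500.
Iteration 5: no further components; recursion stops.
SUM(tot_qty) = 1 + 4 + 1 + 20 + 100 + 500 = 626.

626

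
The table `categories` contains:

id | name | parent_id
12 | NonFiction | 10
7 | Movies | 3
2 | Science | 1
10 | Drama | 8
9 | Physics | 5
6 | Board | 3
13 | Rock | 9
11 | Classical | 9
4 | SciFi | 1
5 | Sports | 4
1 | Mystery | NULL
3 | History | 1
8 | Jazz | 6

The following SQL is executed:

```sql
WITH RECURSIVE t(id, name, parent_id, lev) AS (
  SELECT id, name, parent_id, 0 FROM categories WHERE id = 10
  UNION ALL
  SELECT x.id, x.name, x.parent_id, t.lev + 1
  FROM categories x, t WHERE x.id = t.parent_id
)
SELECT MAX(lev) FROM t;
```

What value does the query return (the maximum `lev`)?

Base: id=10 (Drama), parent_id=8, lev 0.
Iteration 1: join on id=8 -> Jazz (id 8, parent_id=6, lev 1).
Iteration 2: join on id=6 -> Board (id 6, parent_id=3, lev 2).
Iteration 3: join on id=3 -> History (id 3, parent_id=1, lev 3).
Iteration 4: join on id=1 -> Mystery (id 1, parent_id=NULL, lev 4).
Iteration 5: parent_id is NULL; no match; recursion stops.
lev values: 0, 1, 2, 3, 4; the maximum is 4.

4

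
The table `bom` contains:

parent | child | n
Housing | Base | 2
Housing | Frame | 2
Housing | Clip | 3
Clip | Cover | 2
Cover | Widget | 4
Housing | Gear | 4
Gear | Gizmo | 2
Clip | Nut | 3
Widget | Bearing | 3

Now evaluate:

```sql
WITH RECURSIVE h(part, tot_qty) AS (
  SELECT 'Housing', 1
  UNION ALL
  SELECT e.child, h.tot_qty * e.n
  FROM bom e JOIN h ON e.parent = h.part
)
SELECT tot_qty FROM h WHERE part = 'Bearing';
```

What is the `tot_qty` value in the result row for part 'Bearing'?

Base: (Housing, tot_qty=1).
Iteration 1: components of {Housing} -> Base = 1*2 = 2, Clip = 1*3 = 3, Frame = 1*2 = 2, Gear = 1*4 = 4.
Iteration 2: components of {Base,Clip,Frame,Gear} -> Cover = 3*2 = 6, Gizmo = 4*2 = 8, Nut = 3*3 = 9.
Iteration 3: components of {Cover,Gizmo,Nut} -> Widget = 6*4 = 24.
Iteration 4: components of {Widget} -> Bearing = 24*3 = 72.
Iteration 5: no further components; recursion stops.

72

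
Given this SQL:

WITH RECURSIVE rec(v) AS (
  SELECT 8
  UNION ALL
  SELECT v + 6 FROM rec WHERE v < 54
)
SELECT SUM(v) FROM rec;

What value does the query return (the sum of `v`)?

Base: v=8.
Iteration 1: 8 < 54 holds -> v = 8 + 6 = 14.
Iteration 2: 14 < 54 holds -> v = 14 + 6 = 20.
Iteration 3: 20 < 54 holds -> v = 20 + 6 = 26.
Iteration 4: 26 < 54 holds -> v = 26 + 6 = 32.
Iteration 5: 32 < 54 holds -> v = 32 + 6 = 38.
Iteration 6: 38 < 54 holds -> v = 38 + 6 = 44.
Iteration 7: 44 < 54 holds -> v = 44 + 6 = 50.
Iteration 8: 50 < 54 holds -> v = 50 + 6 = 56.
Iteration 9: 56 < 54 fails; recursion stops.
SUM(v) = 8 + 14 + 20 + 26 + 32 + 38 + 44 + 50 + 56 = 288.

288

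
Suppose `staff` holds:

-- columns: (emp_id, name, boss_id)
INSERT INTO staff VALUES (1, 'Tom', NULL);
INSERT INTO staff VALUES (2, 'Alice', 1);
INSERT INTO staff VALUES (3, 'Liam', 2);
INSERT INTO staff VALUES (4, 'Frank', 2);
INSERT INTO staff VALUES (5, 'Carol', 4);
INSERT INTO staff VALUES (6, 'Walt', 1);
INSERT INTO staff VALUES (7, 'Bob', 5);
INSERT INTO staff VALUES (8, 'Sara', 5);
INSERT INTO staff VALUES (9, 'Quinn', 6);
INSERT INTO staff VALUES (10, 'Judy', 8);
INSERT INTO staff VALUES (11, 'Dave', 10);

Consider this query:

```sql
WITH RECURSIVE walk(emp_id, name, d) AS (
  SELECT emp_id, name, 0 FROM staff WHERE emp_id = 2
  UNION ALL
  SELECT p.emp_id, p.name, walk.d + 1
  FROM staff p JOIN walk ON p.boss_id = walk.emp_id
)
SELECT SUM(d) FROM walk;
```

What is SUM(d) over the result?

19

Base: emp_id=2 (Alice) at d 0.
Iteration 1: rows with boss_id in {2} -> Liam (id 3, d 1), Frank (id 4, d 1).
Iteration 2: rows with boss_id in {3,4} -> Carol (id 5, d 2).
Iteration 3: rows with boss_id in {5} -> Bob (id 7, d 3), Sara (id 8, d 3).
Iteration 4: rows with boss_id in {7,8} -> Judy (id 10, d 4).
Iteration 5: rows with boss_id in {10} -> Dave (id 11, d 5).
Iteration 6: no rows with boss_id in {11}; recursion stops.
SUM(d) = 0 + 1 + 1 + 2 + 3 + 3 + 4 + 5 = 19.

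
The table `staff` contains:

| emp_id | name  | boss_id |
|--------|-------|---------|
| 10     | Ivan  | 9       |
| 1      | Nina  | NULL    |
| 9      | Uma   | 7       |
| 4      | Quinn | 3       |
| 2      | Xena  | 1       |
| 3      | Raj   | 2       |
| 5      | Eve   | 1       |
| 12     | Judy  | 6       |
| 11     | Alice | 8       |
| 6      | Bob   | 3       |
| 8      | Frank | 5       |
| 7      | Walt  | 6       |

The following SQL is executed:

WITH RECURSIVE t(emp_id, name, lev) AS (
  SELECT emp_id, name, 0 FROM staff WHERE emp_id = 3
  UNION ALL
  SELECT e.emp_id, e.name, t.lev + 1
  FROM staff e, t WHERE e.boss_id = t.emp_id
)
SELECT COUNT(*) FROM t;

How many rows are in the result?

7

Base: emp_id=3 (Raj) at lev 0.
Iteration 1: rows with boss_id in {3} -> Quinn (id 4, lev 1), Bob (id 6, lev 1).
Iteration 2: rows with boss_id in {4,6} -> Walt (id 7, lev 2), Judy (id 12, lev 2).
Iteration 3: rows with boss_id in {7,12} -> Uma (id 9, lev 3).
Iteration 4: rows with boss_id in {9} -> Ivan (id 10, lev 4).
Iteration 5: no rows with boss_id in {10}; recursion stops.
Total rows emitted: 7.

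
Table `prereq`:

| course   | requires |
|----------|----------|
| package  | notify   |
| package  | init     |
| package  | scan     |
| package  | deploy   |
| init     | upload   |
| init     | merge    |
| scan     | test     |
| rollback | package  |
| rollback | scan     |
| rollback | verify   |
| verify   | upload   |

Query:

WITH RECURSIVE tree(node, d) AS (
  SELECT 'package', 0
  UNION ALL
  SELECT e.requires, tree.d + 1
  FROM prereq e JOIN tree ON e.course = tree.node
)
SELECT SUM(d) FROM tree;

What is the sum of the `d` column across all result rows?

10

Base: (package, d=0).
Iteration 1: edges from {package} -> (deploy, d=1), (init, d=1), (notify, d=1), (scan, d=1).
Iteration 2: edges from {deploy,init,notify,scan} -> (merge, d=2), (test, d=2), (upload, d=2).
Iteration 3: no outgoing edges from {merge,test,upload}; recursion stops.
SUM(d) = 0 + 1 + 1 + 1 + 1 + 2 + 2 + 2 = 10.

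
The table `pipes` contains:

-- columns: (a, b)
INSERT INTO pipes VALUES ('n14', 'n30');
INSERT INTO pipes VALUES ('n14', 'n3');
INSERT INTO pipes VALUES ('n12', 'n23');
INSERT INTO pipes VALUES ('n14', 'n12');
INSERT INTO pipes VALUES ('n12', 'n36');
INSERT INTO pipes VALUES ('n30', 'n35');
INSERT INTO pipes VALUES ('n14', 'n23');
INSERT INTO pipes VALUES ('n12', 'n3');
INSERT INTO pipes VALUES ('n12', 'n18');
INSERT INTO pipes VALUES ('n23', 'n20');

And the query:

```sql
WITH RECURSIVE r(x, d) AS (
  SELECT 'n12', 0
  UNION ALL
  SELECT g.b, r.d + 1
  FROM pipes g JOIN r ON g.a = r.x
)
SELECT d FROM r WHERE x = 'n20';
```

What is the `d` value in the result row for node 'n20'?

2

Base: (n12, d=0).
Iteration 1: edges from {n12} -> (n18, d=1), (n23, d=1), (n3, d=1), (n36, d=1).
Iteration 2: edges from {n18,n23,n3,n36} -> (n20, d=2).
Iteration 3: no outgoing edges from {n20}; recursion stops.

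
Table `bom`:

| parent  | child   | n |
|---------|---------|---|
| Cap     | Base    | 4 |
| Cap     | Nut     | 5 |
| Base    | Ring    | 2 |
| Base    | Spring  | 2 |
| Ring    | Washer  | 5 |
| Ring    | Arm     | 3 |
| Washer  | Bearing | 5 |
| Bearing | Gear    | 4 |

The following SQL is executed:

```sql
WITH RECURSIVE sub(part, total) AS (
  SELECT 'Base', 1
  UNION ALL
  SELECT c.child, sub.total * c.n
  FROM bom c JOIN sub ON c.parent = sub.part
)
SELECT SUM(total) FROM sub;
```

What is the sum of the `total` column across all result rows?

Base: (Base, total=1).
Iteration 1: components of {Base} -> Ring = 1*2 = 2, Spring = 1*2 = 2.
Iteration 2: components of {Ring,Spring} -> Arm = 2*3 = 6, Washer = 2*5 = 10.
Iteration 3: components of {Arm,Washer} -> Bearing = 10*5 = 50.
Iteration 4: components of {Bearing} -> Gear = 50*4 = 200.
Iteration 5: no further components; recursion stops.
SUM(total) = 1 + 2 + 2 + 10 + 6 + 50 + 200 = 271.

271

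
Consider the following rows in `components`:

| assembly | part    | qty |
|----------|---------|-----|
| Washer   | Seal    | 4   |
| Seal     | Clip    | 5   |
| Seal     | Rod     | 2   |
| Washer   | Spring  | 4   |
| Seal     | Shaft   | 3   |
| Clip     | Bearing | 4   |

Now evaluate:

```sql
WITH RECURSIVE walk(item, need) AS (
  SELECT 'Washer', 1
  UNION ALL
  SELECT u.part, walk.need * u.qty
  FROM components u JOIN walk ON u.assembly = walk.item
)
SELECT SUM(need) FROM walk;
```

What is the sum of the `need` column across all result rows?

Base: (Washer, need=1).
Iteration 1: components of {Washer} -> Seal = 1*4 = 4, Spring = 1*4 = 4.
Iteration 2: components of {Seal,Spring} -> Clip = 4*5 = 20, Rod = 4*2 = 8, Shaft = 4*3 = 12.
Iteration 3: components of {Clip,Rod,Shaft} -> Bearing = 20*4 = 80.
Iteration 4: no further components; recursion stops.
SUM(need) = 1 + 4 + 4 + 20 + 8 + 12 + 80 = 129.

129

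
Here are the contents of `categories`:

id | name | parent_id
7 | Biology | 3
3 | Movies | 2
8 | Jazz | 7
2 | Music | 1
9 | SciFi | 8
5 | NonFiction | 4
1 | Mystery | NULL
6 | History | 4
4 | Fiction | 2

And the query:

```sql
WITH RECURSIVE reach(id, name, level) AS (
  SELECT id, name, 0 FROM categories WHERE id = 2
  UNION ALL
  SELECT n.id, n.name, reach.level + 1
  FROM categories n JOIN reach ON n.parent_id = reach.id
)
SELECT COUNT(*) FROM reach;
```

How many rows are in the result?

Base: id=2 (Music) at level 0.
Iteration 1: rows with parent_id in {2} -> Movies (id 3, level 1), Fiction (id 4, level 1).
Iteration 2: rows with parent_id in {3,4} -> NonFiction (id 5, level 2), History (id 6, level 2), Biology (id 7, level 2).
Iteration 3: rows with parent_id in {5,6,7} -> Jazz (id 8, level 3).
Iteration 4: rows with parent_id in {8} -> SciFi (id 9, level 4).
Iteration 5: no rows with parent_id in {9}; recursion stops.
Total rows emitted: 8.

8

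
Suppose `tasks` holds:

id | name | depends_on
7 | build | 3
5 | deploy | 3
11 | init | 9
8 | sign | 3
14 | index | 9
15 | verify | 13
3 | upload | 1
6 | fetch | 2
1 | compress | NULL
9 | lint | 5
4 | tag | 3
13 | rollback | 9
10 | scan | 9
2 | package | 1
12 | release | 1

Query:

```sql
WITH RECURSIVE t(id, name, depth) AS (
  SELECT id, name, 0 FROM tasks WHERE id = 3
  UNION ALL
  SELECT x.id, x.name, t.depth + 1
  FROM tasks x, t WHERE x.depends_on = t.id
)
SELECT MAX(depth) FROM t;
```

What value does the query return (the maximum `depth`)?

4

Base: id=3 (upload) at depth 0.
Iteration 1: rows with depends_on in {3} -> tag (id 4, depth 1), deploy (id 5, depth 1), build (id 7, depth 1), sign (id 8, depth 1).
Iteration 2: rows with depends_on in {4,5,7,8} -> lint (id 9, depth 2).
Iteration 3: rows with depends_on in {9} -> scan (id 10, depth 3), init (id 11, depth 3), rollback (id 13, depth 3), index (id 14, depth 3).
Iteration 4: rows with depends_on in {10,11,13,14} -> verify (id 15, depth 4).
Iteration 5: no rows with depends_on in {15}; recursion stops.
depth values: 0, 1, 1, 1, 1, 2, 3, 3, 3, 3, 4; the maximum is 4.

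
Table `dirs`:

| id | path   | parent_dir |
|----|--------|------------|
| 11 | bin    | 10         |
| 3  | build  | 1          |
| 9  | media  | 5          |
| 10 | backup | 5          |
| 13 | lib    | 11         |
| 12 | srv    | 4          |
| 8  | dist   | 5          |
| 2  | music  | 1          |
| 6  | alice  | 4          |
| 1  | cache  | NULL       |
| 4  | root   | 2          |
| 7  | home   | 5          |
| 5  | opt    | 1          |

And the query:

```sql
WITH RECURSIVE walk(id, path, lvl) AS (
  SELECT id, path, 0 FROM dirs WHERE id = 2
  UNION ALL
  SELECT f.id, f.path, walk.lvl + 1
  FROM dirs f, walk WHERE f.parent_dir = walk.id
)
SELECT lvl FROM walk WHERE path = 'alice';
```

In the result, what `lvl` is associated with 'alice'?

Base: id=2 (music) at lvl 0.
Iteration 1: rows with parent_dir in {2} -> root (id 4, lvl 1).
Iteration 2: rows with parent_dir in {4} -> alice (id 6, lvl 2), srv (id 12, lvl 2).
Iteration 3: no rows with parent_dir in {6,12}; recursion stops.

2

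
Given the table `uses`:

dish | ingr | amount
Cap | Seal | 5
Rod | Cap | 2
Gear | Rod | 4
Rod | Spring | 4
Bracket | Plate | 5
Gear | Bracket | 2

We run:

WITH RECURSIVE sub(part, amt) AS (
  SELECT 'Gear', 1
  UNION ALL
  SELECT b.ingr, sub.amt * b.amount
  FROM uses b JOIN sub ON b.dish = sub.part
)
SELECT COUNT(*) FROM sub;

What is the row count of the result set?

Base: (Gear, amt=1).
Iteration 1: components of {Gear} -> Bracket = 1*2 = 2, Rod = 1*4 = 4.
Iteration 2: components of {Bracket,Rod} -> Cap = 4*2 = 8, Plate = 2*5 = 10, Spring = 4*4 = 16.
Iteration 3: components of {Cap,Plate,Spring} -> Seal = 8*5 = 40.
Iteration 4: no further components; recursion stops.
Total rows emitted: 7.

7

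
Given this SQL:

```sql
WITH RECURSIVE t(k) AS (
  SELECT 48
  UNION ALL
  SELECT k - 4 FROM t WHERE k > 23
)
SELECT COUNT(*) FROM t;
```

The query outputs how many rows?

Base: k=48.
Iteration 1: 48 > 23 holds -> k = 48 - 4 = 44.
Iteration 2: 44 > 23 holds -> k = 44 - 4 = 40.
Iteration 3: 40 > 23 holds -> k = 40 - 4 = 36.
Iteration 4: 36 > 23 holds -> k = 36 - 4 = 32.
Iteration 5: 32 > 23 holds -> k = 32 - 4 = 28.
Iteration 6: 28 > 23 holds -> k = 28 - 4 = 24.
Iteration 7: 24 > 23 holds -> k = 24 - 4 = 20.
Iteration 8: 20 > 23 fails; recursion stops.
Total rows emitted: 8.

8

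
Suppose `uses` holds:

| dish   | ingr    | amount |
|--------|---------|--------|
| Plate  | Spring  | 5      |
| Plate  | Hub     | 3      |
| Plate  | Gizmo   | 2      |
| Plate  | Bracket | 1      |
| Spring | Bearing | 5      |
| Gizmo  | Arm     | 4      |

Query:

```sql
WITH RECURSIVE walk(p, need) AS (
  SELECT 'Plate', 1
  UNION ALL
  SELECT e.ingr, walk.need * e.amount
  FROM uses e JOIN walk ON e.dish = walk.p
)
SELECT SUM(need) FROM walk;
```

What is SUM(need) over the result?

Base: (Plate, need=1).
Iteration 1: components of {Plate} -> Bracket = 1*1 = 1, Gizmo = 1*2 = 2, Hub = 1*3 = 3, Spring = 1*5 = 5.
Iteration 2: components of {Bracket,Gizmo,Hub,Spring} -> Arm = 2*4 = 8, Bearing = 5*5 = 25.
Iteration 3: no further components; recursion stops.
SUM(need) = 1 + 5 + 3 + 2 + 1 + 25 + 8 = 45.

45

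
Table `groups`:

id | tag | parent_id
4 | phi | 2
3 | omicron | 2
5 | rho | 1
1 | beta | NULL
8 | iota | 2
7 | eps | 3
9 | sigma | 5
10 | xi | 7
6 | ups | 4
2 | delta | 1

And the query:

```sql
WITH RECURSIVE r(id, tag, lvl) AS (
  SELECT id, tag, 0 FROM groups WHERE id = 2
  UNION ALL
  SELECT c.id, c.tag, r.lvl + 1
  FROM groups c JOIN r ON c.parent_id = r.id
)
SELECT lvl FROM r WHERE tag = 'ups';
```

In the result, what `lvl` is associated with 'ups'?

Base: id=2 (delta) at lvl 0.
Iteration 1: rows with parent_id in {2} -> omicron (id 3, lvl 1), phi (id 4, lvl 1), iota (id 8, lvl 1).
Iteration 2: rows with parent_id in {3,4,8} -> ups (id 6, lvl 2), eps (id 7, lvl 2).
Iteration 3: rows with parent_id in {6,7} -> xi (id 10, lvl 3).
Iteration 4: no rows with parent_id in {10}; recursion stops.

2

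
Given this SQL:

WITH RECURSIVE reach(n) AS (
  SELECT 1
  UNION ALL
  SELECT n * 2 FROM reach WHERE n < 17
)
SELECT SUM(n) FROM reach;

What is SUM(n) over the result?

Base: n=1.
Iteration 1: 1 < 17 holds -> n = 1 * 2 = 2.
Iteration 2: 2 < 17 holds -> n = 2 * 2 = 4.
Iteration 3: 4 < 17 holds -> n = 4 * 2 = 8.
Iteration 4: 8 < 17 holds -> n = 8 * 2 = 16.
Iteration 5: 16 < 17 holds -> n = 16 * 2 = 32.
Iteration 6: 32 < 17 fails; recursion stops.
SUM(n) = 1 + 2 + 4 + 8 + 16 + 32 = 63.

63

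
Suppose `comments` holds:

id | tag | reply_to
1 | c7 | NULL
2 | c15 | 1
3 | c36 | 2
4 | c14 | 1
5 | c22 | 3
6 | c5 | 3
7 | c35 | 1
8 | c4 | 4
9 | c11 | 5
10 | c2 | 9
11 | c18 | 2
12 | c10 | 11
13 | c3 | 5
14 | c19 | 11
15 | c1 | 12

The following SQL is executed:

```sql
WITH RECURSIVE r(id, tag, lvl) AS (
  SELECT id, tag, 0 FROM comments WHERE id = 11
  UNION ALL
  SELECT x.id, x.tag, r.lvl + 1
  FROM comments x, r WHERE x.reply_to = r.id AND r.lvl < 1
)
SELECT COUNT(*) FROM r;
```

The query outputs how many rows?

3

Base: id=11 (c18) at lvl 0.
Iteration 1: rows with reply_to in {11} -> c10 (id 12, lvl 1), c19 (id 14, lvl 1).
Iteration 2: lvl < 1 fails for all current rows; recursion stops.
Total rows emitted: 3.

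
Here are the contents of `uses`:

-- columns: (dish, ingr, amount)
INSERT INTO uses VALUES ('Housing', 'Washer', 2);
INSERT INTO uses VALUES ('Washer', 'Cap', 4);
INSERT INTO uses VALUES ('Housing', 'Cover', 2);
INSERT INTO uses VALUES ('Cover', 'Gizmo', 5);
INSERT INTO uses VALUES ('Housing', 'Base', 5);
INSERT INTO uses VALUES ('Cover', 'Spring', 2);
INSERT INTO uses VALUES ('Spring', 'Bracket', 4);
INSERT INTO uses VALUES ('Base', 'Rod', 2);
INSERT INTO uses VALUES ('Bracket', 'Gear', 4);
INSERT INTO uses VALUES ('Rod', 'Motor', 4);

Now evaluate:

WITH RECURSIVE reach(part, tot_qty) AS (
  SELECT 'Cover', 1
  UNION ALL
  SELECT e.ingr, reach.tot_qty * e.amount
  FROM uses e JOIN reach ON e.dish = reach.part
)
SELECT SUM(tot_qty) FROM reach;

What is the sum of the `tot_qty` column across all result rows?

48

Base: (Cover, tot_qty=1).
Iteration 1: components of {Cover} -> Gizmo = 1*5 = 5, Spring = 1*2 = 2.
Iteration 2: components of {Gizmo,Spring} -> Bracket = 2*4 = 8.
Iteration 3: components of {Bracket} -> Gear = 8*4 = 32.
Iteration 4: no further components; recursion stops.
SUM(tot_qty) = 1 + 5 + 2 + 8 + 32 = 48.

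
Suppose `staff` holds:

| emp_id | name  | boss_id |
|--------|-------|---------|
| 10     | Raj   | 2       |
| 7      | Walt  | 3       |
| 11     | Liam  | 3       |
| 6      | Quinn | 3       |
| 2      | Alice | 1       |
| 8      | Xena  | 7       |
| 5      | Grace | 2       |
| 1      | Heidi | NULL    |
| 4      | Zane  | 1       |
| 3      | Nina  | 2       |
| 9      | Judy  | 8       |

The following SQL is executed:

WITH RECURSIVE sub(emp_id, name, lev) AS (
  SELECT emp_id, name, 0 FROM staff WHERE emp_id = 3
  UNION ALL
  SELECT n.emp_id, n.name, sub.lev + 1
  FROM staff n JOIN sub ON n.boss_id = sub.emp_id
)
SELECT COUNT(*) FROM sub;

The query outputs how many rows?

6

Base: emp_id=3 (Nina) at lev 0.
Iteration 1: rows with boss_id in {3} -> Quinn (id 6, lev 1), Walt (id 7, lev 1), Liam (id 11, lev 1).
Iteration 2: rows with boss_id in {6,7,11} -> Xena (id 8, lev 2).
Iteration 3: rows with boss_id in {8} -> Judy (id 9, lev 3).
Iteration 4: no rows with boss_id in {9}; recursion stops.
Total rows emitted: 6.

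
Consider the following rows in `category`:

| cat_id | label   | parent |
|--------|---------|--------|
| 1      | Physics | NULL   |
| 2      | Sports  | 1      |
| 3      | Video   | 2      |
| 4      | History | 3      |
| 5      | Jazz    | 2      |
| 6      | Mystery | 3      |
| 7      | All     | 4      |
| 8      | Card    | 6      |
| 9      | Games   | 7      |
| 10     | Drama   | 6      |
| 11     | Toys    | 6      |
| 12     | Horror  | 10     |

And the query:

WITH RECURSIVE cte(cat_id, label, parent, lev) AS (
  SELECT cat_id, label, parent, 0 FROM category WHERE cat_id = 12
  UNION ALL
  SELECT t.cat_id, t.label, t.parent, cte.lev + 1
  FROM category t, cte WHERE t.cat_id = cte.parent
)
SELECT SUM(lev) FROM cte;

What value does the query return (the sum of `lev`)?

15

Base: cat_id=12 (Horror), parent=10, lev 0.
Iteration 1: join on cat_id=10 -> Drama (id 10, parent=6, lev 1).
Iteration 2: join on cat_id=6 -> Mystery (id 6, parent=3, lev 2).
Iteration 3: join on cat_id=3 -> Video (id 3, parent=2, lev 3).
Iteration 4: join on cat_id=2 -> Sports (id 2, parent=1, lev 4).
Iteration 5: join on cat_id=1 -> Physics (id 1, parent=NULL, lev 5).
Iteration 6: parent is NULL; no match; recursion stops.
SUM(lev) = 0 + 1 + 2 + 3 + 4 + 5 = 15.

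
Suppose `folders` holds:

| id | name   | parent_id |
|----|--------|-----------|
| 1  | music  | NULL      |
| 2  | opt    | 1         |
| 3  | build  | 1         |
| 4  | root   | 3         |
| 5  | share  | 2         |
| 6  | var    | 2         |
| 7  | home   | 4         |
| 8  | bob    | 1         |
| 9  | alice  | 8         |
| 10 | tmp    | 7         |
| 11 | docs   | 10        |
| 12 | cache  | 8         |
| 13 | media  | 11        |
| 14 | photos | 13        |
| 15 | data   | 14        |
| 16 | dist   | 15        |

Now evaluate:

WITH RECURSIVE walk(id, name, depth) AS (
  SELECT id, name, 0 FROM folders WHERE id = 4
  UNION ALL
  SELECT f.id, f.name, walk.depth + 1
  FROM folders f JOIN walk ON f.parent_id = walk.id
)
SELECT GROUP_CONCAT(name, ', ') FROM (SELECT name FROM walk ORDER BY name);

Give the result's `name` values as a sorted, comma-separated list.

Base: id=4 (root) at depth 0.
Iteration 1: rows with parent_id in {4} -> home (id 7, depth 1).
Iteration 2: rows with parent_id in {7} -> tmp (id 10, depth 2).
Iteration 3: rows with parent_id in {10} -> docs (id 11, depth 3).
Iteration 4: rows with parent_id in {11} -> media (id 13, depth 4).
Iteration 5: rows with parent_id in {13} -> photos (id 14, depth 5).
Iteration 6: rows with parent_id in {14} -> data (id 15, depth 6).
Iteration 7: rows with parent_id in {15} -> dist (id 16, depth 7).
Iteration 8: no rows with parent_id in {16}; recursion stops.

data, dist, docs, home, media, photos, root, tmp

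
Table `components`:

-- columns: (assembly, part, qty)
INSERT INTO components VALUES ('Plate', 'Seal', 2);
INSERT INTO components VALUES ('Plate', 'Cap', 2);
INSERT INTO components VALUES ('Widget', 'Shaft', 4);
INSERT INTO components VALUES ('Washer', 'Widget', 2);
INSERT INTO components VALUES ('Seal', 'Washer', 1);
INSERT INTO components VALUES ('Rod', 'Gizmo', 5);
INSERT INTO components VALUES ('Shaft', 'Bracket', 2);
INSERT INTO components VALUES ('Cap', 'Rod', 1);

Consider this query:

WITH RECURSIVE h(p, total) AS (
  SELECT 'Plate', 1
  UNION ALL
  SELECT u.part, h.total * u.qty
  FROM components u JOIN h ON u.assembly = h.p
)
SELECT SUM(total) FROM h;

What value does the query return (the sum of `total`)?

71

Base: (Plate, total=1).
Iteration 1: components of {Plate} -> Cap = 1*2 = 2, Seal = 1*2 = 2.
Iteration 2: components of {Cap,Seal} -> Rod = 2*1 = 2, Washer = 2*1 = 2.
Iteration 3: components of {Rod,Washer} -> Gizmo = 2*5 = 10, Widget = 2*2 = 4.
Iteration 4: components of {Gizmo,Widget} -> Shaft = 4*4 = 16.
Iteration 5: components of {Shaft} -> Bracket = 16*2 = 32.
Iteration 6: no further components; recursion stops.
SUM(total) = 1 + 2 + 2 + 2 + 2 + 10 + 4 + 16 + 32 = 71.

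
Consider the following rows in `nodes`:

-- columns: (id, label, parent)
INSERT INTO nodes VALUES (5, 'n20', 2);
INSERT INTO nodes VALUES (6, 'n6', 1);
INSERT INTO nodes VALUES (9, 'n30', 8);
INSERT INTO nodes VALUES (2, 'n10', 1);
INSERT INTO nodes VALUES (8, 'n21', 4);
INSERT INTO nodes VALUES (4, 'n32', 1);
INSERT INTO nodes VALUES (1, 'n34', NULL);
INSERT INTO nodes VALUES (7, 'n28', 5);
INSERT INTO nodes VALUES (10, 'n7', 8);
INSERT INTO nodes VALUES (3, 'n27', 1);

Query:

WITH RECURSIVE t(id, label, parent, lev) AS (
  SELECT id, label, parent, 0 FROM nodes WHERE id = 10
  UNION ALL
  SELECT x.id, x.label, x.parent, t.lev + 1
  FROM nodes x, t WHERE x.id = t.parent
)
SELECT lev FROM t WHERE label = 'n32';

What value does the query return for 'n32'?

2

Base: id=10 (n7), parent=8, lev 0.
Iteration 1: join on id=8 -> n21 (id 8, parent=4, lev 1).
Iteration 2: join on id=4 -> n32 (id 4, parent=1, lev 2).
Iteration 3: join on id=1 -> n34 (id 1, parent=NULL, lev 3).
Iteration 4: parent is NULL; no match; recursion stops.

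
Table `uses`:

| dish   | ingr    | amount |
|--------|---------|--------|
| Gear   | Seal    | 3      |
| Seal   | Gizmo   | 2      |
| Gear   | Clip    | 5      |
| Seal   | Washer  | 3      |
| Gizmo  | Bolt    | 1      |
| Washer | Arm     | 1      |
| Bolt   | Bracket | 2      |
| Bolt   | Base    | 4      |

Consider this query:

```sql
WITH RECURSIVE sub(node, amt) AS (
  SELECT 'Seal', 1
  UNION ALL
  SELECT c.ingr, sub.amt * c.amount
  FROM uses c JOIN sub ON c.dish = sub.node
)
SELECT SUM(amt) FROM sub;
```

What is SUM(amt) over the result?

23

Base: (Seal, amt=1).
Iteration 1: components of {Seal} -> Gizmo = 1*2 = 2, Washer = 1*3 = 3.
Iteration 2: components of {Gizmo,Washer} -> Arm = 3*1 = 3, Bolt = 2*1 = 2.
Iteration 3: components of {Arm,Bolt} -> Base = 2*4 = 8, Bracket = 2*2 = 4.
Iteration 4: no further components; recursion stops.
SUM(amt) = 1 + 2 + 3 + 2 + 3 + 4 + 8 = 23.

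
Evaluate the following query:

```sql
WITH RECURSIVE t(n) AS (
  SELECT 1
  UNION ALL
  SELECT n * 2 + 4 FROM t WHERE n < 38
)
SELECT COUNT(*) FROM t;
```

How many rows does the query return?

Base: n=1.
Iteration 1: 1 < 38 holds -> n = 1 * 2 + 4 = 6.
Iteration 2: 6 < 38 holds -> n = 6 * 2 + 4 = 16.
Iteration 3: 16 < 38 holds -> n = 16 * 2 + 4 = 36.
Iteration 4: 36 < 38 holds -> n = 36 * 2 + 4 = 76.
Iteration 5: 76 < 38 fails; recursion stops.
Total rows emitted: 5.

5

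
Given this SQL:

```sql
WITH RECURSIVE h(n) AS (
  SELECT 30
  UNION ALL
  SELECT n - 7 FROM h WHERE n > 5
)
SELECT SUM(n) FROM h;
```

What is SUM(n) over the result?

Base: n=30.
Iteration 1: 30 > 5 holds -> n = 30 - 7 = 23.
Iteration 2: 23 > 5 holds -> n = 23 - 7 = 16.
Iteration 3: 16 > 5 holds -> n = 16 - 7 = 9.
Iteration 4: 9 > 5 holds -> n = 9 - 7 = 2.
Iteration 5: 2 > 5 fails; recursion stops.
SUM(n) = 30 + 23 + 16 + 9 + 2 = 80.

80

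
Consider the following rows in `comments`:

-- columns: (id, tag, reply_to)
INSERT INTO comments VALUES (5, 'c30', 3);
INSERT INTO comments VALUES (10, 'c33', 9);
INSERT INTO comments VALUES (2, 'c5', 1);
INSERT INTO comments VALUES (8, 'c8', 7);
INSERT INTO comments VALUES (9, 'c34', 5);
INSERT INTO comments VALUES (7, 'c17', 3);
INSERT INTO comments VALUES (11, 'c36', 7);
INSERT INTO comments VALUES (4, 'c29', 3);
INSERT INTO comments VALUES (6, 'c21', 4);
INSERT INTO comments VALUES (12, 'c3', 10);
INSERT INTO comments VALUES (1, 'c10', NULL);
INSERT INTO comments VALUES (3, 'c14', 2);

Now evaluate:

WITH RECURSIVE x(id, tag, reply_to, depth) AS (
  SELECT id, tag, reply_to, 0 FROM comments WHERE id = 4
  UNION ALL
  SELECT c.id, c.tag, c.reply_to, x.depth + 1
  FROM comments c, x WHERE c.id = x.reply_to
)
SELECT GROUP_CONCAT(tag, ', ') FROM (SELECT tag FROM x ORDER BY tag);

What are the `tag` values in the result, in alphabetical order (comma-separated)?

c10, c14, c29, c5

Base: id=4 (c29), reply_to=3, depth 0.
Iteration 1: join on id=3 -> c14 (id 3, reply_to=2, depth 1).
Iteration 2: join on id=2 -> c5 (id 2, reply_to=1, depth 2).
Iteration 3: join on id=1 -> c10 (id 1, reply_to=NULL, depth 3).
Iteration 4: reply_to is NULL; no match; recursion stops.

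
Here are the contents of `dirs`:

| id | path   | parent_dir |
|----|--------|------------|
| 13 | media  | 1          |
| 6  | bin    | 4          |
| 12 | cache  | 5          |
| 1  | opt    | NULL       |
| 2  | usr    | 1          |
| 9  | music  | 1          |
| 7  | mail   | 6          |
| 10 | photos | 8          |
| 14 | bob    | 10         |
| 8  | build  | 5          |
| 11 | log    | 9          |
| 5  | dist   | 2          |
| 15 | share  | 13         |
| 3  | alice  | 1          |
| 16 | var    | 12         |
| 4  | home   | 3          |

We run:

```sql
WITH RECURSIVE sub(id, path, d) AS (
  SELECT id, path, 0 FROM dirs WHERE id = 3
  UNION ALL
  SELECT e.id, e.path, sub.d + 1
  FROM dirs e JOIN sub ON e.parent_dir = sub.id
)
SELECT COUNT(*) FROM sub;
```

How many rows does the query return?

4

Base: id=3 (alice) at d 0.
Iteration 1: rows with parent_dir in {3} -> home (id 4, d 1).
Iteration 2: rows with parent_dir in {4} -> bin (id 6, d 2).
Iteration 3: rows with parent_dir in {6} -> mail (id 7, d 3).
Iteration 4: no rows with parent_dir in {7}; recursion stops.
Total rows emitted: 4.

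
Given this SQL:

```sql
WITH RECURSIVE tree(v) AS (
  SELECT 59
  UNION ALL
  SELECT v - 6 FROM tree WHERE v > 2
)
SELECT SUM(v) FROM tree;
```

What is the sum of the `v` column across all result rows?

319

Base: v=59.
Iteration 1: 59 > 2 holds -> v = 59 - 6 = 53.
Iteration 2: 53 > 2 holds -> v = 53 - 6 = 47.
Iteration 3: 47 > 2 holds -> v = 47 - 6 = 41.
Iteration 4: 41 > 2 holds -> v = 41 - 6 = 35.
Iteration 5: 35 > 2 holds -> v = 35 - 6 = 29.
Iteration 6: 29 > 2 holds -> v = 29 - 6 = 23.
Iteration 7: 23 > 2 holds -> v = 23 - 6 = 17.
Iteration 8: 17 > 2 holds -> v = 17 - 6 = 11.
Iteration 9: 11 > 2 holds -> v = 11 - 6 = 5.
Iteration 10: 5 > 2 holds -> v = 5 - 6 = -1.
Iteration 11: -1 > 2 fails; recursion stops.
SUM(v) = 59 + 53 + 47 + 41 + 35 + 29 + 23 + 17 + 11 + 5 + -1 = 319.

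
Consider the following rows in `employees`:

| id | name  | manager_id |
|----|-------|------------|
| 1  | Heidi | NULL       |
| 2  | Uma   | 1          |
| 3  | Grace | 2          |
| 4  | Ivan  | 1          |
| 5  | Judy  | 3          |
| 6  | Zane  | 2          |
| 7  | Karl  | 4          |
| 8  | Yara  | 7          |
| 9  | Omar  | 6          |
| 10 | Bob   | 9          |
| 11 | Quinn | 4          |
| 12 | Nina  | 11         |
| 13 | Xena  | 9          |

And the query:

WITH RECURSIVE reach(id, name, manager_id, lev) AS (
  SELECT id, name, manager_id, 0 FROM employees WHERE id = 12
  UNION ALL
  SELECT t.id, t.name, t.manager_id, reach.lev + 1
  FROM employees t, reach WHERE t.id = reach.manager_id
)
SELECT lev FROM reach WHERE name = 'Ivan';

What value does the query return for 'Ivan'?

Base: id=12 (Nina), manager_id=11, lev 0.
Iteration 1: join on id=11 -> Quinn (id 11, manager_id=4, lev 1).
Iteration 2: join on id=4 -> Ivan (id 4, manager_id=1, lev 2).
Iteration 3: join on id=1 -> Heidi (id 1, manager_id=NULL, lev 3).
Iteration 4: manager_id is NULL; no match; recursion stops.

2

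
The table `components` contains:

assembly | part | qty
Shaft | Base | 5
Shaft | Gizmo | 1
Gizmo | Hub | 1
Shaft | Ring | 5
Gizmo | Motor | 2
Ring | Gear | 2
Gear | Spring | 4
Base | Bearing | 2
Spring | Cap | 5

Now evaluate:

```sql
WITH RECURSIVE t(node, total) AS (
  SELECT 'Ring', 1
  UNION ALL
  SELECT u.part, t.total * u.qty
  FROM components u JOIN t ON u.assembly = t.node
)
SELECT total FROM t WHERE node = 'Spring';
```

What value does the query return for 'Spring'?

8

Base: (Ring, total=1).
Iteration 1: components of {Ring} -> Gear = 1*2 = 2.
Iteration 2: components of {Gear} -> Spring = 2*4 = 8.
Iteration 3: components of {Spring} -> Cap = 8*5 = 40.
Iteration 4: no further components; recursion stops.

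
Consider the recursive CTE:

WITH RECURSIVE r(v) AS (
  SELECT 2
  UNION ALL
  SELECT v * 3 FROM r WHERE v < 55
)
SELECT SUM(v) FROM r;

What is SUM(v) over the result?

Base: v=2.
Iteration 1: 2 < 55 holds -> v = 2 * 3 = 6.
Iteration 2: 6 < 55 holds -> v = 6 * 3 = 18.
Iteration 3: 18 < 55 holds -> v = 18 * 3 = 54.
Iteration 4: 54 < 55 holds -> v = 54 * 3 = 162.
Iteration 5: 162 < 55 fails; recursion stops.
SUM(v) = 2 + 6 + 18 + 54 + 162 = 242.

242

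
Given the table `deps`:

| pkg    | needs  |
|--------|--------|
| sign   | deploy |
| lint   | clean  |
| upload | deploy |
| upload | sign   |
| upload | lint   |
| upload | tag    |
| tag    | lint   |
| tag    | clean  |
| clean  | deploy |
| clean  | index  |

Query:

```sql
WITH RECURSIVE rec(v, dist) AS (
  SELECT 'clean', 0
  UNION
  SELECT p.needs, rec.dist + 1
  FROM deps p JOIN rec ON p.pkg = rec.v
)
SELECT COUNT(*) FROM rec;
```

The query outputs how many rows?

Base: (clean, dist=0).
Iteration 1: edges from {clean} -> (deploy, dist=1), (index, dist=1).
Iteration 2: no outgoing edges from {deploy,index}; recursion stops.
Total rows emitted: 3.

3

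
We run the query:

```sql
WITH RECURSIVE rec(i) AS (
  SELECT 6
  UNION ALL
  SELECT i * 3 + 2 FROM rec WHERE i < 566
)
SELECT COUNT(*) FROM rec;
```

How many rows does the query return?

5

Base: i=6.
Iteration 1: 6 < 566 holds -> i = 6 * 3 + 2 = 20.
Iteration 2: 20 < 566 holds -> i = 20 * 3 + 2 = 62.
Iteration 3: 62 < 566 holds -> i = 62 * 3 + 2 = 188.
Iteration 4: 188 < 566 holds -> i = 188 * 3 + 2 = 566.
Iteration 5: 566 < 566 fails; recursion stops.
Total rows emitted: 5.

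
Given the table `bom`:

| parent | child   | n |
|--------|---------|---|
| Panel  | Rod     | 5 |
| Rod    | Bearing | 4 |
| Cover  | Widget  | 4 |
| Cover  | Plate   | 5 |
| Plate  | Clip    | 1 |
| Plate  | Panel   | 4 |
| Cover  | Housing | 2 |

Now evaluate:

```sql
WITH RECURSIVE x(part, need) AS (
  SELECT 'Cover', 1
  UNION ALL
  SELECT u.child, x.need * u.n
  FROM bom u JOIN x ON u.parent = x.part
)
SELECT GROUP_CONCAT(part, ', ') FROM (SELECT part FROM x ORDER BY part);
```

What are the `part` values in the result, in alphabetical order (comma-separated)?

Bearing, Clip, Cover, Housing, Panel, Plate, Rod, Widget

Base: (Cover, need=1).
Iteration 1: components of {Cover} -> Housing = 1*2 = 2, Plate = 1*5 = 5, Widget = 1*4 = 4.
Iteration 2: components of {Housing,Plate,Widget} -> Clip = 5*1 = 5, Panel = 5*4 = 20.
Iteration 3: components of {Clip,Panel} -> Rod = 20*5 = 100.
Iteration 4: components of {Rod} -> Bearing = 100*4 = 400.
Iteration 5: no further components; recursion stops.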